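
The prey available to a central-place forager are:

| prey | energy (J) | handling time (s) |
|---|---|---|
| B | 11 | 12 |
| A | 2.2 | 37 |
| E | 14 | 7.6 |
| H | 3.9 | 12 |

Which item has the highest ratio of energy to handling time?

E

Profitability E/h (J/s): B = 11/12 = 0.917, A = 2.2/37 = 0.0595, E = 14/7.6 = 1.84, H = 3.9/12 = 0.325.
Ranked: E > B > H > A.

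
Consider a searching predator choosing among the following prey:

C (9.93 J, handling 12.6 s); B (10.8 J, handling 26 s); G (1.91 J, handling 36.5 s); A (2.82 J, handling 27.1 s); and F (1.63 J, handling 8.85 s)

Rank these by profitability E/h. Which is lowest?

Profitability E/h (J/s): C = 9.93/12.6 = 0.788, B = 10.8/26 = 0.415, G = 1.91/36.5 = 0.0523, A = 2.82/27.1 = 0.104, F = 1.63/8.85 = 0.184.
Ranked: C > B > F > A > G.

G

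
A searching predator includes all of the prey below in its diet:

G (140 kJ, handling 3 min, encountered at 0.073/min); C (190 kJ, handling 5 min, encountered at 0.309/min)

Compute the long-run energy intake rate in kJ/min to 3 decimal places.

24.938 kJ/min

R = (0.073×140 + 0.309×190) / (1 + 0.073×3 + 0.309×5) = 68.93/2.764 = 24.94 kJ/min.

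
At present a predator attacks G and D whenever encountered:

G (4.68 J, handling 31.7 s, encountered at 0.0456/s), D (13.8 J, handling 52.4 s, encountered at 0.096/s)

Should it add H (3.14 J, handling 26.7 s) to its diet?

Current rate: (0.0456×4.68 + 0.096×13.8)/(1 + 0.0456×31.7 + 0.096×52.4) = 0.2058 J/s.
H: E/h = 3.14/26.7 = 0.1176 J/s.
0.1176 < 0.2058, so adding H would lower the average — exclude it.

No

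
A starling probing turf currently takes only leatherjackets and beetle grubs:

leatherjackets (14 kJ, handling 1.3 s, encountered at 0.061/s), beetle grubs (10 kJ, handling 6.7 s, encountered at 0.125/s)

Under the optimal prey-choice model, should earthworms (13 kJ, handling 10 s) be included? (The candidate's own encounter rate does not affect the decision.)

Yes

Intake rate on the current diet: R = (0.061×14 + 0.125×10) / (1 + 0.061×1.3 + 0.125×6.7) = 2.104/1.917 = 1.098 kJ/s.
earthworms: E/h = 13/10 = 1.3 kJ/s.
1.3 > 1.098, so adding earthworms raises the average — include it.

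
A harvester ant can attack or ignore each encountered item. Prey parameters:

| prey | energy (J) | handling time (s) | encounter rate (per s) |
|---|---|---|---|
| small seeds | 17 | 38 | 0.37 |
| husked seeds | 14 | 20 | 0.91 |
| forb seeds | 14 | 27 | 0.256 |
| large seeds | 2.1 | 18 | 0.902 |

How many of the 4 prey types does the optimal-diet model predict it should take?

1

Rank by E/h (J/s): husked seeds 0.7, forb seeds 0.519, small seeds 0.447, large seeds 0.117. Include each in turn until the next type's E/h falls below the running intake rate.
Rate on top 1: 0.6635. forb seeds: 0.519 < 0.6635 → exclude; stop.
Optimal diet: husked seeds — 1 of 4 types.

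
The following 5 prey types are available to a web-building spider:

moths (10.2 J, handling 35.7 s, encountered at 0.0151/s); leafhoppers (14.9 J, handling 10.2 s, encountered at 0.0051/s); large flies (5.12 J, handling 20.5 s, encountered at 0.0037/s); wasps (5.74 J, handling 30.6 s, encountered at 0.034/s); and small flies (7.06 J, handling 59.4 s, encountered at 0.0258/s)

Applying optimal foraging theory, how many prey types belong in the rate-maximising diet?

4

E/h in descending order: leafhoppers 1.46, moths 0.286, large flies 0.25, wasps 0.188, small flies 0.119 J/s. The optimal diet is the largest prefix of this list for which every included type satisfies E_i/h_i > R on the types above it.
Rate on top 1: 0.07223. moths: 0.286 > 0.07223 → include.
Rate on top 2: 0.1446. large flies: 0.25 > 0.1446 → include.
Rate on top 3: 0.1493. wasps: 0.188 > 0.1493 → include.
Rate on top 4: 0.164. small flies: 0.119 < 0.164 → exclude; stop.
Optimal diet: leafhoppers, moths, large flies, wasps — 4 of 5 types.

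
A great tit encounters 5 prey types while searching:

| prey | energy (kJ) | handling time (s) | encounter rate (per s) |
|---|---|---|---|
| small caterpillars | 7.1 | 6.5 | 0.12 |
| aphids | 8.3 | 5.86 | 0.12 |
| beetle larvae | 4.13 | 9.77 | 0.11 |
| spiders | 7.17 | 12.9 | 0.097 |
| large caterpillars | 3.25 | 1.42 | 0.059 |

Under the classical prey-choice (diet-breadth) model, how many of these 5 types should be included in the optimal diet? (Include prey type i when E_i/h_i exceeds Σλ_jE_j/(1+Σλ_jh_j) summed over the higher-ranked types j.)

3

E/h in descending order: large caterpillars 2.29, aphids 1.42, small caterpillars 1.09, spiders 0.556, beetle larvae 0.423 kJ/s. The optimal diet is the largest prefix of this list for which every included type satisfies E_i/h_i > R on the types above it.
Rate on top 1: 0.1769. aphids: 1.42 > 0.1769 → include.
Rate on top 2: 0.6647. small caterpillars: 1.09 > 0.6647 → include.
Rate on top 3: 0.7946. spiders: 0.556 < 0.7946 → exclude; stop.
Optimal diet: large caterpillars, aphids, small caterpillars — 3 of 5 types.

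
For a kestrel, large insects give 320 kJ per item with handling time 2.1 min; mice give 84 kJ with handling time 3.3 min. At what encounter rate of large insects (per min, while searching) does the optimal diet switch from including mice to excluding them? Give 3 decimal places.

0.095 per min

The zero-one rule: include mice iff E₂/h₂ > λE₁/(1+λh₁). Equality gives the switch point.
λE₁h₂ = E₂ + λE₂h₁ ⇒ λ = E₂/(E₁h₂ − E₂h₁) = 84/(1056 − 176.4) = 0.0955 per min.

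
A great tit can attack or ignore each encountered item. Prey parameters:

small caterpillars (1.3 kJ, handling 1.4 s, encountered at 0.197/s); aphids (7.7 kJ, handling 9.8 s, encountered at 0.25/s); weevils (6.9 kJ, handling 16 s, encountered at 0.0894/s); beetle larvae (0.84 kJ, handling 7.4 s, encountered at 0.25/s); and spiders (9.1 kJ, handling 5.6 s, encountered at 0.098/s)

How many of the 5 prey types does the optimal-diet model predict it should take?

3

Rank by E/h (kJ/s): spiders 1.62, small caterpillars 0.929, aphids 0.786, weevils 0.431, beetle larvae 0.114. Include each in turn until the next type's E/h falls below the running intake rate.
Rate on top 1: 0.5758. small caterpillars: 0.929 > 0.5758 → include.
Rate on top 2: 0.6291. aphids: 0.786 > 0.6291 → include.
Rate on top 3: 0.7189. weevils: 0.431 < 0.7189 → exclude; stop.
Optimal diet: spiders, small caterpillars, aphids — 3 of 5 types.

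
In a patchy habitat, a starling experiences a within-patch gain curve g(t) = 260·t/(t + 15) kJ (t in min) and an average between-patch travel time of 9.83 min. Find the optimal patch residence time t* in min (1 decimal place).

12.1 min

Maximise g(t)/(T+t): set derivative to zero → g'(t)(T+t) = g(t).
g'(t) = 260·15/(t + 15)². Setting 260·15/(t+15)² = 260t/[(t+15)(9.83+t)] gives 15(9.83+t) = t(t+15), so t² = 15×9.83 = 147.4.
t* = √147.4 = 12.14 min.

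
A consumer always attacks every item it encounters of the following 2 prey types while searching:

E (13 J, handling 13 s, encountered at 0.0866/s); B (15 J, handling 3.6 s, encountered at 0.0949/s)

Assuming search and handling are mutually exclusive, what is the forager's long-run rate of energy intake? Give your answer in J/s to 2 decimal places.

1.03 J/s

R = Σλ_iE_i / (1 + Σλ_ih_i)
Numerator: 0.0866×13 + 0.0949×15 = 2.549
Denominator: 1 + 0.0866×13 + 0.0949×3.6 = 2.467
R = 2.549/2.467 = 1.033 J/s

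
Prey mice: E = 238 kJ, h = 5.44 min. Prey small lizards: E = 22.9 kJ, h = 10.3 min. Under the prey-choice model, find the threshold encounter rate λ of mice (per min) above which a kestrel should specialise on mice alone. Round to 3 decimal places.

Drop small lizards once their profitability E₂/h₂ falls below the rate achievable on mice alone: E₂/h₂ = λE₁/(1 + λh₁).
Solve for λ: λE₁h₂ = E₂(1 + λh₁) → λ(E₁h₂ − E₂h₁) = E₂ → λ = E₂/(E₁h₂ − E₂h₁).
λ = 22.9/(238×10.3 − 22.9×5.44) = 22.9/2327 = 0.009842 per min.

0.010 per min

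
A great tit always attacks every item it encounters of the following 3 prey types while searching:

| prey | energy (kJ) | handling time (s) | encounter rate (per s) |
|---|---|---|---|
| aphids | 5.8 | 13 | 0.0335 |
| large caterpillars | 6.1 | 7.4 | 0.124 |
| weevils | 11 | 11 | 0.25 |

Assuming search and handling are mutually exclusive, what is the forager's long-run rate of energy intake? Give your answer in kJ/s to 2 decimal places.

R = Σλ_iE_i / (1 + Σλ_ih_i)
Numerator: 0.0335×5.8 + 0.124×6.1 + 0.25×11 = 3.701
Denominator: 1 + 0.0335×13 + 0.124×7.4 + 0.25×11 = 5.103
R = 3.701/5.103 = 0.7252 kJ/s

0.73 kJ/s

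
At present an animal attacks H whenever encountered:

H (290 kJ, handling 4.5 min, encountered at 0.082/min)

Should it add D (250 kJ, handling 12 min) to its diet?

Yes

On H alone, R = ΣλE/(1+Σλh) = 23.78/1.369 = 17.37 kJ/min.
Profitability of D: 250/12 = 20.83 kJ/min.
20.83 > 17.37, so adding D raises the average — include it.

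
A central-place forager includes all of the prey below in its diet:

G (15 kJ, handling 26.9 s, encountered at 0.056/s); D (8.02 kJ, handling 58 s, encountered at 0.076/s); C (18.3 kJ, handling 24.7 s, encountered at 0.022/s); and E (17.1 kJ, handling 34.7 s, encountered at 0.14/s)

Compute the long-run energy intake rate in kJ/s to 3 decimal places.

R = Σλ_iE_i / (1 + Σλ_ih_i)
Numerator: 0.056×15 + 0.076×8.02 + 0.022×18.3 + 0.14×17.1 = 4.246
Denominator: 1 + 0.056×26.9 + 0.076×58 + 0.022×24.7 + 0.14×34.7 = 12.32
R = 4.246/12.32 = 0.3448 kJ/s

0.345 kJ/s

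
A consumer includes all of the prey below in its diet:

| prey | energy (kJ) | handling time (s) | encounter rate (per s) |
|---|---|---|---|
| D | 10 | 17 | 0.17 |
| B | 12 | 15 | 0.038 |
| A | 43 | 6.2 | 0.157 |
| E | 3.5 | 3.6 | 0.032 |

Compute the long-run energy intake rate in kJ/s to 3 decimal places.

1.625 kJ/s

R = (0.17×10 + 0.038×12 + 0.157×43 + 0.032×3.5) / (1 + 0.17×17 + 0.038×15 + 0.157×6.2 + 0.032×3.6) = 9.019/5.549 = 1.625 kJ/s.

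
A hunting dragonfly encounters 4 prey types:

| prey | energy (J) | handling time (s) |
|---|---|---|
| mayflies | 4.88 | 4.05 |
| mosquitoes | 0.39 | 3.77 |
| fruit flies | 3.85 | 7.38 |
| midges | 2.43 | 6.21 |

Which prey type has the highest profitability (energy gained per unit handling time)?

mayflies

In descending order of E/h:
mayflies: 4.88/4.05 = 1.2 J/s
fruit flies: 3.85/7.38 = 0.522 J/s
midges: 2.43/6.21 = 0.391 J/s
mosquitoes: 0.39/3.77 = 0.103 J/s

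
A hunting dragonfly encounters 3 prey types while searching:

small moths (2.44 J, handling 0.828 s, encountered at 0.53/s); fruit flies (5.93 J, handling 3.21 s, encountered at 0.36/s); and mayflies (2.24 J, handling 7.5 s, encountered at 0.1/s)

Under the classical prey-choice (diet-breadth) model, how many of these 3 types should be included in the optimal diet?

2

E/h in descending order: small moths 2.95, fruit flies 1.85, mayflies 0.299 J/s. The optimal diet is the largest prefix of this list for which every included type satisfies E_i/h_i > R on the types above it.
Rate on top 1: 0.8988. fruit flies: 1.85 > 0.8988 → include.
Rate on top 2: 1.321. mayflies: 0.299 < 1.321 → exclude; stop.
Optimal diet: small moths, fruit flies — 2 of 3 types.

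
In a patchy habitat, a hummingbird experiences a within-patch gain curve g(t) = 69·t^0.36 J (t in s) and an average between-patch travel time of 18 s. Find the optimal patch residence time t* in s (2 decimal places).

By the marginal value theorem, leave when the instantaneous gain rate g'(t) equals the habitat-wide average g(t)/(T + t).
g'(t) = 0.36·69·t^-0.64. Setting 0.36·69·t^-0.64 = 69·t^0.36/(18+t) gives 0.36(18+t) = t, so 0.64·t = 0.36×18.
t* = 0.36×18/0.64 = 10.12 s.

10.12 s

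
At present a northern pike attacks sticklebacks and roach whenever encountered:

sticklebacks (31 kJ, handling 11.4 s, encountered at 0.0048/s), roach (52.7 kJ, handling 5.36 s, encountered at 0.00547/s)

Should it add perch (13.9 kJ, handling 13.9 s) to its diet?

Current rate: (0.0048×31 + 0.00547×52.7)/(1 + 0.0048×11.4 + 0.00547×5.36) = 0.4032 kJ/s.
perch: E/h = 13.9/13.9 = 1 kJ/s.
1 > 0.4032, so adding perch raises the average — include it.

Yes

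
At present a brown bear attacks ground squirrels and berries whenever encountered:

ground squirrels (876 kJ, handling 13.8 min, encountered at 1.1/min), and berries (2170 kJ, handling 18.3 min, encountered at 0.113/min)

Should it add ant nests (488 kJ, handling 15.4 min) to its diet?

On ground squirrels and berries alone, R = ΣλE/(1+Σλh) = 1209/18.25 = 66.24 kJ/min.
ant nests: E/h = 488/15.4 = 31.69 kJ/min.
31.69 < 66.24, so adding ant nests would lower the average — exclude it.

No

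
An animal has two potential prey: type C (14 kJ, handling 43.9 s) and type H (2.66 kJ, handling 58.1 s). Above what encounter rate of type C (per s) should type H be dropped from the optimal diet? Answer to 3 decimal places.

0.004 per s

Drop type H once their profitability E₂/h₂ falls below the rate achievable on type C alone: E₂/h₂ = λE₁/(1 + λh₁).
Solve for λ: λE₁h₂ = E₂(1 + λh₁) → λ(E₁h₂ − E₂h₁) = E₂ → λ = E₂/(E₁h₂ − E₂h₁).
λ = 2.66/(14×58.1 − 2.66×43.9) = 2.66/696.6 = 0.003818 per s.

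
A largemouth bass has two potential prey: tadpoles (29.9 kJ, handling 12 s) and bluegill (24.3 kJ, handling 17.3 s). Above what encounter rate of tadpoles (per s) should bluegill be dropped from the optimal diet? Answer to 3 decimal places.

The zero-one rule: include bluegill iff E₂/h₂ > λE₁/(1+λh₁). Equality gives the switch point.
λE₁h₂ = E₂ + λE₂h₁ ⇒ λ = E₂/(E₁h₂ − E₂h₁) = 24.3/(517.3 − 291.6) = 0.1077 per s.

0.108 per s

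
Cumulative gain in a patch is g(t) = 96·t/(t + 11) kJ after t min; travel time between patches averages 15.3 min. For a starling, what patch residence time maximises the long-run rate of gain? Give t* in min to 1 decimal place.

13.0 min

Maximise g(t)/(T+t): set derivative to zero → g'(t)(T+t) = g(t).
g'(t) = 96·11/(t + 11)². Setting 96·11/(t+11)² = 96t/[(t+11)(15.3+t)] gives 11(15.3+t) = t(t+11), so t² = 11×15.3 = 168.3.
t* = √168.3 = 12.97 min.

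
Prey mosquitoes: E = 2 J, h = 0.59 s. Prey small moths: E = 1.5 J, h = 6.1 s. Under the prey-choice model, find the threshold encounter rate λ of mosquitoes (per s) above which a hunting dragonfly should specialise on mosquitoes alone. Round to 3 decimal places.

The zero-one rule: include small moths iff E₂/h₂ > λE₁/(1+λh₁). Equality gives the switch point.
λE₁h₂ = E₂ + λE₂h₁ ⇒ λ = E₂/(E₁h₂ − E₂h₁) = 1.5/(12.2 − 0.885) = 0.1326 per s.

0.133 per s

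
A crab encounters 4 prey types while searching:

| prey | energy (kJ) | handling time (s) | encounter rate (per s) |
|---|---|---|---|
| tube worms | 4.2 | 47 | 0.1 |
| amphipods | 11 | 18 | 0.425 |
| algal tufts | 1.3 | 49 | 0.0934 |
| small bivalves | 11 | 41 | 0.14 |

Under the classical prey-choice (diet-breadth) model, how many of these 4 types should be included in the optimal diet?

Profitabilities (E/h, kJ/s): amphipods 0.611, small bivalves 0.268, tube worms 0.0894, algal tufts 0.0265. Add prey in this order while the next type's profitability exceeds the intake rate on those already taken.
Rate on top 1: 0.5405. small bivalves: 0.268 < 0.5405 → exclude; stop.
Optimal diet: amphipods — 1 of 4 types.

1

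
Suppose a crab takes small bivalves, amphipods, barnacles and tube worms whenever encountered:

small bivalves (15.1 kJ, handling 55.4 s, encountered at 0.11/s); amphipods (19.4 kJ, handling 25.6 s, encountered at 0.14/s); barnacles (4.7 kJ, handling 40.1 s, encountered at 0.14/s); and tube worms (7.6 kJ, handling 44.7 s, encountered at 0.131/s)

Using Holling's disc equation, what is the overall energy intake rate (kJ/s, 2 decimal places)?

0.27 kJ/s

R = (0.11×15.1 + 0.14×19.4 + 0.14×4.7 + 0.131×7.6) / (1 + 0.11×55.4 + 0.14×25.6 + 0.14×40.1 + 0.131×44.7) = 6.031/22.15 = 0.2723 kJ/s.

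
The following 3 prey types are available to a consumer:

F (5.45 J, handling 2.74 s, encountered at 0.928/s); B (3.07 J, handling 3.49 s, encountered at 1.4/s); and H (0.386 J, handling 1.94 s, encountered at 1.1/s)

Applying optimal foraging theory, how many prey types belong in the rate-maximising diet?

1

Rank by E/h (J/s): F 1.99, B 0.88, H 0.199. Include each in turn until the next type's E/h falls below the running intake rate.
Rate on top 1: 1.428. B: 0.88 < 1.428 → exclude; stop.
Optimal diet: F — 1 of 3 types.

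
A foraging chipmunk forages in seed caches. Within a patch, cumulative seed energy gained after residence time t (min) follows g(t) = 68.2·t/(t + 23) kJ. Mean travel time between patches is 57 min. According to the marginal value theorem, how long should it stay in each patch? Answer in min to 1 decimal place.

36.2 min

Optimal t* satisfies g'(t*) = g(t*)/(T + t*).
g'(t) = 68.2·23/(t + 23)². Setting 68.2·23/(t+23)² = 68.2t/[(t+23)(57+t)] gives 23(57+t) = t(t+23), so t² = 23×57 = 1311.
t* = √1311 = 36.21 min.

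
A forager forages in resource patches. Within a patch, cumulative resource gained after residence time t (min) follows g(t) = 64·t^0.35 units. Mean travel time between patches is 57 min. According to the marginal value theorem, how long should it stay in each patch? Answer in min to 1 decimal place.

30.7 min

By the marginal value theorem, leave when the instantaneous gain rate g'(t) equals the habitat-wide average g(t)/(T + t).
g'(t) = 0.35·64·t^-0.65. Setting 0.35·64·t^-0.65 = 64·t^0.35/(57+t) gives 0.35(57+t) = t, so 0.65·t = 0.35×57.
t* = 0.35×57/0.65 = 30.69 min.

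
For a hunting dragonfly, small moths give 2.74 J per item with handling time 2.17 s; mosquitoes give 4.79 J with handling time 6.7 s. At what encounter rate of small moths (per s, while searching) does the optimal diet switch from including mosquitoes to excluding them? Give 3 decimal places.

The zero-one rule: include mosquitoes iff E₂/h₂ > λE₁/(1+λh₁). Equality gives the switch point.
λE₁h₂ = E₂ + λE₂h₁ ⇒ λ = E₂/(E₁h₂ − E₂h₁) = 4.79/(18.36 − 10.39) = 0.6015 per s.

0.601 per s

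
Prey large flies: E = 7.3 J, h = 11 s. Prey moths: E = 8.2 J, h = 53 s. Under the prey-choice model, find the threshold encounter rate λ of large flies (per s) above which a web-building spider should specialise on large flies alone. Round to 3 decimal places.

The zero-one rule: include moths iff E₂/h₂ > λE₁/(1+λh₁). Equality gives the switch point.
λE₁h₂ = E₂ + λE₂h₁ ⇒ λ = E₂/(E₁h₂ − E₂h₁) = 8.2/(386.9 − 90.2) = 0.02764 per s.

0.028 per s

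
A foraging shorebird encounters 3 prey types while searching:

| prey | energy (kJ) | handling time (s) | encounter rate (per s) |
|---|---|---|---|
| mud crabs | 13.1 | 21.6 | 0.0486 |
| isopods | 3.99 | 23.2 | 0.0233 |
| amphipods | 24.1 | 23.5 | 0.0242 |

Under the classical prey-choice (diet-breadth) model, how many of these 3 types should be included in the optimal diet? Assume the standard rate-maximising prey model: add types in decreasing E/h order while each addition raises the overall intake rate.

2

E/h in descending order: amphipods 1.03, mud crabs 0.606, isopods 0.172 kJ/s. The optimal diet is the largest prefix of this list for which every included type satisfies E_i/h_i > R on the types above it.
Rate on top 1: 0.3718. mud crabs: 0.606 > 0.3718 → include.
Rate on top 2: 0.4659. isopods: 0.172 < 0.4659 → exclude; stop.
Optimal diet: amphipods, mud crabs — 2 of 3 types.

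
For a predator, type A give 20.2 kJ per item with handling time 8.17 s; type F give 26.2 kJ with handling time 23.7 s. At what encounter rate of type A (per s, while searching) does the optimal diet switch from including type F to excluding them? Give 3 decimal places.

At the threshold, the rate on type A alone equals the profitability of type F: λ·20.2/(1 + λ·8.17) = 26.2/23.7 = 1.105.
Rearranging, λ(20.2 − 1.105×8.17) = 1.105, so λ = 1.105/11.17 = 0.09899 per s.

0.099 per s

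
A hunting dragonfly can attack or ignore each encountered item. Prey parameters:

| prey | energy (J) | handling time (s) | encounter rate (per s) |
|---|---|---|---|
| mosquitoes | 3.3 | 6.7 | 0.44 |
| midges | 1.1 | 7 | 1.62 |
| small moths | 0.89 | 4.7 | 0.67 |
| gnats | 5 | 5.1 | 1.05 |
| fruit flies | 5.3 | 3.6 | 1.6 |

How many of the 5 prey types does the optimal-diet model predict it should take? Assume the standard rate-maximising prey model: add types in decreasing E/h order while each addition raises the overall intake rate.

Profitabilities (E/h, J/s): fruit flies 1.47, gnats 0.98, mosquitoes 0.493, small moths 0.189, midges 0.157. Add prey in this order while the next type's profitability exceeds the intake rate on those already taken.
Rate on top 1: 1.254. gnats: 0.98 < 1.254 → exclude; stop.
Optimal diet: fruit flies — 1 of 5 types.

1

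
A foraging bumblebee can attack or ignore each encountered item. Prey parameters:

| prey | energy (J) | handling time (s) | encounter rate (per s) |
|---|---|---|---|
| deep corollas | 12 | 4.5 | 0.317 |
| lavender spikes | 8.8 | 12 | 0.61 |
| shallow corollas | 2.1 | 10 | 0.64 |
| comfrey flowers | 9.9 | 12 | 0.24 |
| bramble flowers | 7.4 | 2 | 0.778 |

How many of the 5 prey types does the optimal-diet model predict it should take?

Profitabilities (E/h, J/s): bramble flowers 3.7, deep corollas 2.67, comfrey flowers 0.825, lavender spikes 0.733, shallow corollas 0.21. Add prey in this order while the next type's profitability exceeds the intake rate on those already taken.
Rate on top 1: 2.252. deep corollas: 2.67 > 2.252 → include.
Rate on top 2: 2.401. comfrey flowers: 0.825 < 2.401 → exclude; stop.
Optimal diet: bramble flowers, deep corollas — 2 of 5 types.

2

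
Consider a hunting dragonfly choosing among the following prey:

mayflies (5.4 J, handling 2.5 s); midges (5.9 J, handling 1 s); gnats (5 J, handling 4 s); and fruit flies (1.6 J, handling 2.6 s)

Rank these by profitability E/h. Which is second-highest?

mayflies

In descending order of E/h:
midges: 5.9/1 = 5.9 J/s
mayflies: 5.4/2.5 = 2.16 J/s
gnats: 5/4 = 1.25 J/s
fruit flies: 1.6/2.6 = 0.615 J/s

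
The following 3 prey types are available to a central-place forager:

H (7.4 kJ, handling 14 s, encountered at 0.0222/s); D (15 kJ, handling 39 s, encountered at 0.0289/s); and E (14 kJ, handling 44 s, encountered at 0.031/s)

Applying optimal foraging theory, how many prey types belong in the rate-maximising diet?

Profitabilities (E/h, kJ/s): H 0.529, D 0.385, E 0.318. Add prey in this order while the next type's profitability exceeds the intake rate on those already taken.
Rate on top 1: 0.1253. D: 0.385 > 0.1253 → include.
Rate on top 2: 0.2452. E: 0.318 > 0.2452 → include.
Optimal diet: H, D, E — 3 of 3 types.

3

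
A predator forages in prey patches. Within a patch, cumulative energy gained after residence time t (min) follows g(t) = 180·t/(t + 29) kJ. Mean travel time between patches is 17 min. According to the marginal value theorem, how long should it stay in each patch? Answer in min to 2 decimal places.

22.20 min

Optimal t* satisfies g'(t*) = g(t*)/(T + t*).
g'(t) = 180·29/(t + 29)². Setting 180·29/(t+29)² = 180t/[(t+29)(17+t)] gives 29(17+t) = t(t+29), so t² = 29×17 = 493.
t* = √493 = 22.2 min.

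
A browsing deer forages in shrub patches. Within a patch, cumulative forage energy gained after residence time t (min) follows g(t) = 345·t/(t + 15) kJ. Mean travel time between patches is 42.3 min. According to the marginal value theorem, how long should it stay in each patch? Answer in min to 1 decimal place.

By the marginal value theorem, leave when the instantaneous gain rate g'(t) equals the habitat-wide average g(t)/(T + t).
g'(t) = 345·15/(t + 15)². Setting 345·15/(t+15)² = 345t/[(t+15)(42.3+t)] gives 15(42.3+t) = t(t+15), so t² = 15×42.3 = 634.5.
t* = √634.5 = 25.19 min.

25.2 min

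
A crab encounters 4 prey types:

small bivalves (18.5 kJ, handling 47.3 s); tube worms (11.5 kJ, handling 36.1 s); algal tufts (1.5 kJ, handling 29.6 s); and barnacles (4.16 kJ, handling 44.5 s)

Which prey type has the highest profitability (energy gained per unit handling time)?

In descending order of E/h:
small bivalves: 18.5/47.3 = 0.391 kJ/s
tube worms: 11.5/36.1 = 0.319 kJ/s
barnacles: 4.16/44.5 = 0.0935 kJ/s
algal tufts: 1.5/29.6 = 0.0507 kJ/s

small bivalves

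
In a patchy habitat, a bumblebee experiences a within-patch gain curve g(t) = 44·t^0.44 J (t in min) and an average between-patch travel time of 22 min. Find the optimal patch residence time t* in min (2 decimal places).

By the marginal value theorem, leave when the instantaneous gain rate g'(t) equals the habitat-wide average g(t)/(T + t).
g'(t) = 0.44·44·t^-0.56. Setting 0.44·44·t^-0.56 = 44·t^0.44/(22+t) gives 0.44(22+t) = t, so 0.56·t = 0.44×22.
t* = 0.44×22/0.56 = 17.29 min.

17.29 min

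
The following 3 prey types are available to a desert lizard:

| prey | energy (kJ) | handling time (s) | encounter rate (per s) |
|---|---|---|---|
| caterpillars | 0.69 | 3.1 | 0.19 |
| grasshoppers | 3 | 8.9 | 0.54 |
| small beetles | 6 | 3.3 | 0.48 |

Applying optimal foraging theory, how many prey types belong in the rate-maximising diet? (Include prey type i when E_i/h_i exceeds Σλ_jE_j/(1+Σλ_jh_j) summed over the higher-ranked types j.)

1

E/h in descending order: small beetles 1.82, grasshoppers 0.337, caterpillars 0.223 kJ/s. The optimal diet is the largest prefix of this list for which every included type satisfies E_i/h_i > R on the types above it.
Rate on top 1: 1.115. grasshoppers: 0.337 < 1.115 → exclude; stop.
Optimal diet: small beetles — 1 of 3 types.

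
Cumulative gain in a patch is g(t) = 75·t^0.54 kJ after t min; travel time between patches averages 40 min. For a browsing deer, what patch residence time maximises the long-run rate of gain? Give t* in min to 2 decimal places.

Maximise g(t)/(T+t): set derivative to zero → g'(t)(T+t) = g(t).
g'(t) = 0.54·75·t^-0.46. Setting 0.54·75·t^-0.46 = 75·t^0.54/(40+t) gives 0.54(40+t) = t, so 0.46·t = 0.54×40.
t* = 0.54×40/0.46 = 46.96 min.

46.96 min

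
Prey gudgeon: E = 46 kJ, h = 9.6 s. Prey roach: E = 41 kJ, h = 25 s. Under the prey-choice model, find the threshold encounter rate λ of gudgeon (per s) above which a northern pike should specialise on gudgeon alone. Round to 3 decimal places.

The zero-one rule: include roach iff E₂/h₂ > λE₁/(1+λh₁). Equality gives the switch point.
λE₁h₂ = E₂ + λE₂h₁ ⇒ λ = E₂/(E₁h₂ − E₂h₁) = 41/(1150 − 393.6) = 0.0542 per s.

0.054 per s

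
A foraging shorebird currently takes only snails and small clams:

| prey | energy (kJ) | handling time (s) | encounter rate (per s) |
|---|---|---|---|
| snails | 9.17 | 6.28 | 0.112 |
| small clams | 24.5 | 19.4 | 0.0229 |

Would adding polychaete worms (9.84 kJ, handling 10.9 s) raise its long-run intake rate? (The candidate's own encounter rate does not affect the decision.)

Yes

Intake rate on the current diet: R = (0.112×9.17 + 0.0229×24.5) / (1 + 0.112×6.28 + 0.0229×19.4) = 1.588/2.148 = 0.7395 kJ/s.
Profitability of polychaete worms: 9.84/10.9 = 0.9028 kJ/s.
0.9028 > 0.7395, so adding polychaete worms raises the average — include it.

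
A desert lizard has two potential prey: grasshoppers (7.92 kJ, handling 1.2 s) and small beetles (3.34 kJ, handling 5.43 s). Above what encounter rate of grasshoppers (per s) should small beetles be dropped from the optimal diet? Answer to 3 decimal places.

0.086 per s

Drop small beetles once their profitability E₂/h₂ falls below the rate achievable on grasshoppers alone: E₂/h₂ = λE₁/(1 + λh₁).
Solve for λ: λE₁h₂ = E₂(1 + λh₁) → λ(E₁h₂ − E₂h₁) = E₂ → λ = E₂/(E₁h₂ − E₂h₁).
λ = 3.34/(7.92×5.43 − 3.34×1.2) = 3.34/39 = 0.08565 per s.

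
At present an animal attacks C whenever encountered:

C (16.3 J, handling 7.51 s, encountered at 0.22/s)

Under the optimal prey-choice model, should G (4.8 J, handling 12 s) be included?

Current rate: (0.22×16.3)/(1 + 0.22×7.51) = 1.352 J/s.
G: E/h = 4.8/12 = 0.4 J/s.
0.4 < 1.352, so adding G would lower the average — exclude it.

No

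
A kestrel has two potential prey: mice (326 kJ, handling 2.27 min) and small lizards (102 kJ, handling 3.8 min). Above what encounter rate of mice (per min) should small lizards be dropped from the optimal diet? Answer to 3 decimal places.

0.101 per min

The zero-one rule: include small lizards iff E₂/h₂ > λE₁/(1+λh₁). Equality gives the switch point.
λE₁h₂ = E₂ + λE₂h₁ ⇒ λ = E₂/(E₁h₂ − E₂h₁) = 102/(1239 − 231.5) = 0.1013 per min.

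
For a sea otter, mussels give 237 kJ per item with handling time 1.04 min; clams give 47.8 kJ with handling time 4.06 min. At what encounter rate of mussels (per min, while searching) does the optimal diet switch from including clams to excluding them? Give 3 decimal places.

Drop clams once their profitability E₂/h₂ falls below the rate achievable on mussels alone: E₂/h₂ = λE₁/(1 + λh₁).
Solve for λ: λE₁h₂ = E₂(1 + λh₁) → λ(E₁h₂ − E₂h₁) = E₂ → λ = E₂/(E₁h₂ − E₂h₁).
λ = 47.8/(237×4.06 − 47.8×1.04) = 47.8/912.5 = 0.05238 per min.

0.052 per min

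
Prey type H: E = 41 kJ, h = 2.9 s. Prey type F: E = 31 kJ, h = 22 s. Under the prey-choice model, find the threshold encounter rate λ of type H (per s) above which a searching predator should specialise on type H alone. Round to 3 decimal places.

0.038 per s

At the threshold, the rate on type H alone equals the profitability of type F: λ·41/(1 + λ·2.9) = 31/22 = 1.409.
Rearranging, λ(41 − 1.409×2.9) = 1.409, so λ = 1.409/36.91 = 0.03817 per s.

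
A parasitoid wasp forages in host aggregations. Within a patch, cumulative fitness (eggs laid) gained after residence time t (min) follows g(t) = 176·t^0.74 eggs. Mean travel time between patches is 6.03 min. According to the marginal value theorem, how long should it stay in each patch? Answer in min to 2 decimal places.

17.16 min

Optimal t* satisfies g'(t*) = g(t*)/(T + t*).
g'(t) = 0.74·176·t^-0.26. Setting 0.74·176·t^-0.26 = 176·t^0.74/(6.03+t) gives 0.74(6.03+t) = t, so 0.26·t = 0.74×6.03.
t* = 0.74×6.03/0.26 = 17.16 min.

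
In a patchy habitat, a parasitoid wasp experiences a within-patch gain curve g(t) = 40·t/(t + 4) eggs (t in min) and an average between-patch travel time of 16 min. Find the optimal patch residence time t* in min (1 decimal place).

By the marginal value theorem, leave when the instantaneous gain rate g'(t) equals the habitat-wide average g(t)/(T + t).
g'(t) = 40·4/(t + 4)². Setting 40·4/(t+4)² = 40t/[(t+4)(16+t)] gives 4(16+t) = t(t+4), so t² = 4×16 = 64.
t* = √64 = 8 min.

8.0 min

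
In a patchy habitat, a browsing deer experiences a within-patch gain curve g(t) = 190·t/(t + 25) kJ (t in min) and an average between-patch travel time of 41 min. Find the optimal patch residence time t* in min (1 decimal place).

32.0 min

Optimal t* satisfies g'(t*) = g(t*)/(T + t*).
g'(t) = 190·25/(t + 25)². Setting 190·25/(t+25)² = 190t/[(t+25)(41+t)] gives 25(41+t) = t(t+25), so t² = 25×41 = 1025.
t* = √1025 = 32.02 min.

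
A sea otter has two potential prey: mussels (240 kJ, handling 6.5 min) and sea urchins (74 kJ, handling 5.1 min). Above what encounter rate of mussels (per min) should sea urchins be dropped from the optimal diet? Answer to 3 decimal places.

At the threshold, the rate on mussels alone equals the profitability of sea urchins: λ·240/(1 + λ·6.5) = 74/5.1 = 14.51.
Rearranging, λ(240 − 14.51×6.5) = 14.51, so λ = 14.51/145.7 = 0.0996 per min.

0.100 per min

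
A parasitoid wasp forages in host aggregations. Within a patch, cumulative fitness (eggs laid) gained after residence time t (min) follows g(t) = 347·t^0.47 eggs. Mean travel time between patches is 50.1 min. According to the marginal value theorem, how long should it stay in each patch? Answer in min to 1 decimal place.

44.4 min

Optimal t* satisfies g'(t*) = g(t*)/(T + t*).
g'(t) = 0.47·347·t^-0.53. Setting 0.47·347·t^-0.53 = 347·t^0.47/(50.1+t) gives 0.47(50.1+t) = t, so 0.53·t = 0.47×50.1.
t* = 0.47×50.1/0.53 = 44.43 min.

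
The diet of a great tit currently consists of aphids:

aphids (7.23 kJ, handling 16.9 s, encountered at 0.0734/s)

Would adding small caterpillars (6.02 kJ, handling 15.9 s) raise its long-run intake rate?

Yes

Current rate: (0.0734×7.23)/(1 + 0.0734×16.9) = 0.2369 kJ/s.
Profitability of small caterpillars: 6.02/15.9 = 0.3786 kJ/s.
Since 0.3786 > R, including small caterpillars increases the long-run rate.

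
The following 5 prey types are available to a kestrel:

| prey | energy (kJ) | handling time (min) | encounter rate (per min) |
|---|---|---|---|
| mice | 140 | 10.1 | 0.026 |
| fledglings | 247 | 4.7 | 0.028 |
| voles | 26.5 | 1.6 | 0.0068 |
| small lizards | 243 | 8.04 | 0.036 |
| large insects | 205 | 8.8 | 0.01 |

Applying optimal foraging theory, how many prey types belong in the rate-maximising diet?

E/h in descending order: fledglings 52.6, small lizards 30.2, large insects 23.3, voles 16.6, mice 13.9 kJ/min. The optimal diet is the largest prefix of this list for which every included type satisfies E_i/h_i > R on the types above it.
Rate on top 1: 6.112. small lizards: 30.2 > 6.112 → include.
Rate on top 2: 11.02. large insects: 23.3 > 11.02 → include.
Rate on top 3: 11.74. voles: 16.6 > 11.74 → include.
Rate on top 4: 11.77. mice: 13.9 > 11.77 → include.
Optimal diet: fledglings, small lizards, large insects, voles, mice — 5 of 5 types.

5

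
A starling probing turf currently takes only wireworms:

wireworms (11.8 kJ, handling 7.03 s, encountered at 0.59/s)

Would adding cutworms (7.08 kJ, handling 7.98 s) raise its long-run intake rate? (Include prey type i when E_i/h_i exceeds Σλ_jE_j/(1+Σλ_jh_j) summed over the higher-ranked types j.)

No

Current rate: (0.59×11.8)/(1 + 0.59×7.03) = 1.352 kJ/s.
cutworms: E/h = 7.08/7.98 = 0.8872 kJ/s.
Since 0.8872 < R, time spent handling cutworms is better spent searching.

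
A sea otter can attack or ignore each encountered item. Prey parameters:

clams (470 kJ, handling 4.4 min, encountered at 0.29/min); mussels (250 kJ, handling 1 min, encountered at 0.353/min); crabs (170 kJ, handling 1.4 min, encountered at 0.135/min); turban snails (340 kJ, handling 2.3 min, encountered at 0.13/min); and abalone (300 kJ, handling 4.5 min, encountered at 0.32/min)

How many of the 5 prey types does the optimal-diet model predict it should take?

4

Rank by E/h (kJ/min): mussels 250, turban snails 148, crabs 121, clams 107, abalone 66.7. Include each in turn until the next type's E/h falls below the running intake rate.
Rate on top 1: 65.23. turban snails: 148 > 65.23 → include.
Rate on top 2: 80.18. crabs: 121 > 80.18 → include.
Rate on top 3: 84.41. clams: 107 > 84.41 → include.
Rate on top 4: 93.58. abalone: 66.7 < 93.58 → exclude; stop.
Optimal diet: mussels, turban snails, crabs, clams — 4 of 5 types.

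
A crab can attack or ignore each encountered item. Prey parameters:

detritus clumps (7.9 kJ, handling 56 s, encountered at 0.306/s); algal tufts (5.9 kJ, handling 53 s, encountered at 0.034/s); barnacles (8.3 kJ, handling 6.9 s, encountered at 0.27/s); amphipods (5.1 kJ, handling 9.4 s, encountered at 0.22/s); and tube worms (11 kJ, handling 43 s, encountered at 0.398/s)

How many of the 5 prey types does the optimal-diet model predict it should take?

Rank by E/h (kJ/s): barnacles 1.2, amphipods 0.543, tube worms 0.256, detritus clumps 0.141, algal tufts 0.111. Include each in turn until the next type's E/h falls below the running intake rate.
Rate on top 1: 0.7827. amphipods: 0.543 < 0.7827 → exclude; stop.
Optimal diet: barnacles — 1 of 5 types.

1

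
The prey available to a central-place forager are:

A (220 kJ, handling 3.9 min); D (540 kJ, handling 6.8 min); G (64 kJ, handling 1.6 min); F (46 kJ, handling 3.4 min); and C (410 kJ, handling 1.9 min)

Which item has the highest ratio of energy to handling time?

In descending order of E/h:
C: 410/1.9 = 216 kJ/min
D: 540/6.8 = 79.4 kJ/min
A: 220/3.9 = 56.4 kJ/min
G: 64/1.6 = 40 kJ/min
F: 46/3.4 = 13.5 kJ/min

C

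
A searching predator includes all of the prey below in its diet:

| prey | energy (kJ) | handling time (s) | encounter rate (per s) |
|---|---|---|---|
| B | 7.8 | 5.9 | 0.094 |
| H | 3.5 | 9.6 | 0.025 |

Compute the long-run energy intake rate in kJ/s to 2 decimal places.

0.46 kJ/s

R = (0.094×7.8 + 0.025×3.5) / (1 + 0.094×5.9 + 0.025×9.6) = 0.8207/1.795 = 0.4573 kJ/s.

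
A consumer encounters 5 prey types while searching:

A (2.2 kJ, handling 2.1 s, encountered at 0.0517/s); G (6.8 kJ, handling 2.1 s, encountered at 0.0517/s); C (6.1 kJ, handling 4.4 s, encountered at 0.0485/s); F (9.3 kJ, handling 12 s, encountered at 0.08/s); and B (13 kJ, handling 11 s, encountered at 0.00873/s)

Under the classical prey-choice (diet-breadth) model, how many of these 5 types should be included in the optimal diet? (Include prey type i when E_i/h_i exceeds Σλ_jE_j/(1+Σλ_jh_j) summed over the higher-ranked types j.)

E/h in descending order: G 3.24, C 1.39, B 1.18, A 1.05, F 0.775 kJ/s. The optimal diet is the largest prefix of this list for which every included type satisfies E_i/h_i > R on the types above it.
Rate on top 1: 0.3171. C: 1.39 > 0.3171 → include.
Rate on top 2: 0.4897. B: 1.18 > 0.4897 → include.
Rate on top 3: 0.5366. A: 1.05 > 0.5366 → include.
Rate on top 4: 0.5729. F: 0.775 > 0.5729 → include.
Optimal diet: G, C, B, A, F — 5 of 5 types.

5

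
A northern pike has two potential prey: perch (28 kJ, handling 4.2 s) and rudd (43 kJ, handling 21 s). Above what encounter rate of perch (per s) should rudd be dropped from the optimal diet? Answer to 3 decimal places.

Drop rudd once their profitability E₂/h₂ falls below the rate achievable on perch alone: E₂/h₂ = λE₁/(1 + λh₁).
Solve for λ: λE₁h₂ = E₂(1 + λh₁) → λ(E₁h₂ − E₂h₁) = E₂ → λ = E₂/(E₁h₂ − E₂h₁).
λ = 43/(28×21 − 43×4.2) = 43/407.4 = 0.1055 per s.

0.106 per s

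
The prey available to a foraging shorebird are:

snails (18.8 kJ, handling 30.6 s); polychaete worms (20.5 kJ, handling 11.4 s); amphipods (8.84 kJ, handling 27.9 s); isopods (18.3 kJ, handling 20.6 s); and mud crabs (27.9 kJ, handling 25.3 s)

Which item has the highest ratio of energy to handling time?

Profitability E/h (kJ/s): snails = 18.8/30.6 = 0.614, polychaete worms = 20.5/11.4 = 1.8, amphipods = 8.84/27.9 = 0.317, isopods = 18.3/20.6 = 0.888, mud crabs = 27.9/25.3 = 1.1.
Ranked: polychaete worms > mud crabs > isopods > snails > amphipods.

polychaete worms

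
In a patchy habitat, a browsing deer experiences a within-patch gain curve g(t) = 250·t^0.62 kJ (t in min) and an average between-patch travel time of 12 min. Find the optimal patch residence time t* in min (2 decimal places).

19.58 min

Optimal t* satisfies g'(t*) = g(t*)/(T + t*).
g'(t) = 0.62·250·t^-0.38. Setting 0.62·250·t^-0.38 = 250·t^0.62/(12+t) gives 0.62(12+t) = t, so 0.38·t = 0.62×12.
t* = 0.62×12/0.38 = 19.58 min.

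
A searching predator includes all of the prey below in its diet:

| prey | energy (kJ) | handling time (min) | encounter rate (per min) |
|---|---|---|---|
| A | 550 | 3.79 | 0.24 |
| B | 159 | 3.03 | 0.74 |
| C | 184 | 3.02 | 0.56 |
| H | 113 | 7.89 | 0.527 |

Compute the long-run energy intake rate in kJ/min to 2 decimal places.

41.22 kJ/min

Energy encountered per unit search time: 0.24×550 + 0.74×159 + 0.56×184 + 0.527×113 = 412.3 kJ/min.
Handling time per unit search time: 0.24×3.79 + 0.74×3.03 + 0.56×3.02 + 0.527×7.89 = 9.001.
Rate = 412.3/(1 + 9.001) = 41.22 kJ/min.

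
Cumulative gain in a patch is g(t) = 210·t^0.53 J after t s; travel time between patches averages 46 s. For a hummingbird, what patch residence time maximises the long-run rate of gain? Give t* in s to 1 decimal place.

Optimal t* satisfies g'(t*) = g(t*)/(T + t*).
g'(t) = 0.53·210·t^-0.47. Setting 0.53·210·t^-0.47 = 210·t^0.53/(46+t) gives 0.53(46+t) = t, so 0.47·t = 0.53×46.
t* = 0.53×46/0.47 = 51.87 s.

51.9 s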